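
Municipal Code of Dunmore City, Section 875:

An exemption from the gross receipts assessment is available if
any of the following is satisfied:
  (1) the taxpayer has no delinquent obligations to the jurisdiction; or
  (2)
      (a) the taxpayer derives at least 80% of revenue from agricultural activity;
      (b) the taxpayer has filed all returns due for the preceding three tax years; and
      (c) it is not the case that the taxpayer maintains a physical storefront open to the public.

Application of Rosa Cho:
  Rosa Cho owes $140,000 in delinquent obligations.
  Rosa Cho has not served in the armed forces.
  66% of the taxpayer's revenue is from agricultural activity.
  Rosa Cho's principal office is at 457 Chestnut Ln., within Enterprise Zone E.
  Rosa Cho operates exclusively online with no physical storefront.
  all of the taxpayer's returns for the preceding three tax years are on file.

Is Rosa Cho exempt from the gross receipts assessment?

(1) no delinquency — not satisfied.
(a) ≥80% agricultural — not met.
(b) returns current — holds.
(c) not (has storefront) — met.
So (2) is not satisfied (F AND T AND T).
So Overall is not satisfied (F OR F).

No — not exempt.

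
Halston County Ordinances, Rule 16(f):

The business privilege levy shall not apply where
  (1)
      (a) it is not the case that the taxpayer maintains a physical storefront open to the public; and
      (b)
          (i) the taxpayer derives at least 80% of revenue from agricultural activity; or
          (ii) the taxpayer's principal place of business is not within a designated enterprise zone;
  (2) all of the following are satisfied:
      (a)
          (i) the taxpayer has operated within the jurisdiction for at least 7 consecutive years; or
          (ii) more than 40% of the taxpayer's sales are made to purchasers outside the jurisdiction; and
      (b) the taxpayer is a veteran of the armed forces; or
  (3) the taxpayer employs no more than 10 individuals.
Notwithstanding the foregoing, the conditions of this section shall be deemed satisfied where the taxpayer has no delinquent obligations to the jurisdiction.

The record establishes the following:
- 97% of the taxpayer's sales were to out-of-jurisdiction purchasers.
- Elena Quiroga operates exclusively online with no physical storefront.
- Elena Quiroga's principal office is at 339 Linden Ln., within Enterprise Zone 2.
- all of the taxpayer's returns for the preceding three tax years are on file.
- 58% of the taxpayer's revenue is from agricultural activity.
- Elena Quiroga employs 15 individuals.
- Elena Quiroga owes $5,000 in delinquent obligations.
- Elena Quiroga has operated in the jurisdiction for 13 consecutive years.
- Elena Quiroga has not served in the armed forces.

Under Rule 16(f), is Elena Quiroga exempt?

(a) not (has storefront) — holds.
(i) ≥80% agricultural — not satisfied.
(ii) not (in enterprise zone) — fails.
(b) = F OR F = false.
(1): T AND F → false.
(i) ≥ 7 yrs in jurisdiction — holds.
(ii) >40% out-of-jur. sales — met.
(a) = T OR T = true.
(b) veteran — not met.
(2) = T AND F = false.
(3) ≤ 10 employees — fails.
Overall: F OR F OR F → false.
Exception (no delinquency) — not satisfied.
Result: main false OR exception false → false.

No — not exempt.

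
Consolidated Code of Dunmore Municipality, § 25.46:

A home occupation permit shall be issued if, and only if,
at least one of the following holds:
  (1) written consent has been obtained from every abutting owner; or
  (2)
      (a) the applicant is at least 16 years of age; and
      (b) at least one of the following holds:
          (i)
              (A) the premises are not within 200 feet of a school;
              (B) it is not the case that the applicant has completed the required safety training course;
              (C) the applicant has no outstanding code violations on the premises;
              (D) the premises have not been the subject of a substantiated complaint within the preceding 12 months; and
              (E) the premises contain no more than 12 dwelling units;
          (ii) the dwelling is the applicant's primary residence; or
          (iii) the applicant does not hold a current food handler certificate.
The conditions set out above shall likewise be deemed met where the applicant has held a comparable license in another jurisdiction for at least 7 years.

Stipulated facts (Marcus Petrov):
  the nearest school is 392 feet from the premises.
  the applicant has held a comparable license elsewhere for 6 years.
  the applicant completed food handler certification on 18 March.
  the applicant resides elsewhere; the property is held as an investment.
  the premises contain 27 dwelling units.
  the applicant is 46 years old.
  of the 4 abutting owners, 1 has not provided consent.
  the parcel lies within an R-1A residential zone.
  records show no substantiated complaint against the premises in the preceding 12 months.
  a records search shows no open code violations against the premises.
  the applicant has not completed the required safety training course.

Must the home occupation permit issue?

No — denied.

(1) all abutters consent — not met.
(a) age ≥ 16 — holds.
(A) ≥200 ft from school — holds.
(B) not (safety training) — holds.
(C) no code violations — holds.
(D) no complaint in 12 mo. — holds.
(E) ≤ 12 units — not satisfied.
(i): T AND T AND T AND T AND F → false.
(ii) primary residence — fails.
(iii) not (food handler cert.) — fails.
(b): F OR F OR F → false.
So (2) is not satisfied (T AND F).
So Overall is not satisfied (F OR F).
Exception (prior license ≥ 7 yr) — not satisfied.
Result: main false OR exception false → false.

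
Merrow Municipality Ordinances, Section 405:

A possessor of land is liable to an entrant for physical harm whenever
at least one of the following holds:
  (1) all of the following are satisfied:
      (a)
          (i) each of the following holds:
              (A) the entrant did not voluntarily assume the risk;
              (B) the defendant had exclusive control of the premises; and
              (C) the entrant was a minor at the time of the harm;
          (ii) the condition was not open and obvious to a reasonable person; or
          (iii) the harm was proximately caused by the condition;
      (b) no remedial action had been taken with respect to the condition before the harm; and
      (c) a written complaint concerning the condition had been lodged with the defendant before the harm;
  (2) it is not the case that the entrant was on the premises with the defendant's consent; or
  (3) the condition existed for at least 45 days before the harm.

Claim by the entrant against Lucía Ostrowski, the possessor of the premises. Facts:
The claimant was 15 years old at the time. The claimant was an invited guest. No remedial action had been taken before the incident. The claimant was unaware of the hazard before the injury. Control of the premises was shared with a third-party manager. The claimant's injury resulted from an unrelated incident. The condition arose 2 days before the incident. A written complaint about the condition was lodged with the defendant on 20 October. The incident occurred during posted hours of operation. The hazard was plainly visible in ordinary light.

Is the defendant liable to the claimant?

No — not liable.

(A) no assumed risk — met.
(B) exclusive control — fails.
(C) entrant a minor — holds.
(i) = T AND F AND T = false.
(ii) not open/obvious — not met.
(iii) proximate cause — not met.
So (a) is not satisfied (F OR F OR F).
(b) no remedial action — holds.
(c) complaint lodged — holds.
(1): F AND T AND T → false.
(2) not (consent to enter) — not satisfied.
(3) condition ≥45 days old — not met.
Overall = F OR F OR F = false.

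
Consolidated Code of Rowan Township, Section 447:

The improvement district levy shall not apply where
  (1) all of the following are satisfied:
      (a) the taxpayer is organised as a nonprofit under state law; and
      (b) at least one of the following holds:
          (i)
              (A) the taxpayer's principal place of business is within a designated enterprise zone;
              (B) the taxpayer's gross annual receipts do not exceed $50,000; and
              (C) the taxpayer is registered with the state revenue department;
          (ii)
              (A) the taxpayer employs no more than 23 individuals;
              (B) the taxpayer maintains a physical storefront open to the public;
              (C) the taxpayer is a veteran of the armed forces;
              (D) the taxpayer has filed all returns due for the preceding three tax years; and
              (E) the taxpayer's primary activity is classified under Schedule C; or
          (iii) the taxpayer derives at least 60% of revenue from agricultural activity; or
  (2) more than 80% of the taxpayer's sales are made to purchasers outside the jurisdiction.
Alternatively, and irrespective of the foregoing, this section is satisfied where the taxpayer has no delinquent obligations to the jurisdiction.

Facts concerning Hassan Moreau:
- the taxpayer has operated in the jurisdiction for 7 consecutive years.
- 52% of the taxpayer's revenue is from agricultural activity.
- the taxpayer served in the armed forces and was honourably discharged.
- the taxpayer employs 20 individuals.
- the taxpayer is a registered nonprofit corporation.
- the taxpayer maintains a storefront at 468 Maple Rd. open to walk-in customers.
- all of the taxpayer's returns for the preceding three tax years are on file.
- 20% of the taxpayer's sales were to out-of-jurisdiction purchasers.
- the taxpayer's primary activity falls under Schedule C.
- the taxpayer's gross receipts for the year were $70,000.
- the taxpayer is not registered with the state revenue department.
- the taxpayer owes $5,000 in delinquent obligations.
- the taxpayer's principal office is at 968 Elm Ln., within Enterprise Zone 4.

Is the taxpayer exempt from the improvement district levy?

(a) nonprofit — satisfied.
(A) in enterprise zone — satisfied.
(B) receipts ≤ $50,000 — not satisfied.
(C) state-registered — not met.
(i): T AND F AND F → false.
(A) ≤ 23 employees — met.
(B) has storefront — holds.
(C) veteran — satisfied.
(D) returns current — met.
(E) Schedule C activity — met.
So (ii) is satisfied (T AND T AND T AND T AND T).
(iii) ≥60% agricultural — fails.
So (b) is satisfied (F OR T OR F).
(1) = T AND T = true.
(2) >80% out-of-jur. sales — not met.
So Overall is satisfied (T OR F).
Exception (no delinquency) — not satisfied.
Result: main true OR exception false → true.

Yes — exempt.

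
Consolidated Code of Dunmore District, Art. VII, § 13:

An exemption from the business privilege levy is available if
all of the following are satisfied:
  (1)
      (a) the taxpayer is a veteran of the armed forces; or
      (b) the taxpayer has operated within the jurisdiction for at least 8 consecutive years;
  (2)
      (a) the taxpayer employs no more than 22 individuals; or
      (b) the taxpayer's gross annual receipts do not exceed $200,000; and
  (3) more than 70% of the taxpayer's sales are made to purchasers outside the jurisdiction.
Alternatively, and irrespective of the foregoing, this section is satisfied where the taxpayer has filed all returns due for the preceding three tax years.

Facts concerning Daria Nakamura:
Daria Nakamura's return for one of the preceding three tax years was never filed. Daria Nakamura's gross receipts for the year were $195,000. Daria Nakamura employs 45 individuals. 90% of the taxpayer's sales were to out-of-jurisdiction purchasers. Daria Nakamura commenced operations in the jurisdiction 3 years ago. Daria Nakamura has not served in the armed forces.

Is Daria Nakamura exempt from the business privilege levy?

No — not exempt.

(a) veteran — not met.
(b) ≥ 8 yrs in jurisdiction — not satisfied.
(1): F OR F → false.
(a) ≤ 22 employees — not met.
(b) receipts ≤ $200,000 — satisfied.
(2) = F OR T = true.
(3) >70% out-of-jur. sales — satisfied.
So Overall is not satisfied (F AND T AND T).
Exception (returns current) — not satisfied.
Result: main false OR exception false → false.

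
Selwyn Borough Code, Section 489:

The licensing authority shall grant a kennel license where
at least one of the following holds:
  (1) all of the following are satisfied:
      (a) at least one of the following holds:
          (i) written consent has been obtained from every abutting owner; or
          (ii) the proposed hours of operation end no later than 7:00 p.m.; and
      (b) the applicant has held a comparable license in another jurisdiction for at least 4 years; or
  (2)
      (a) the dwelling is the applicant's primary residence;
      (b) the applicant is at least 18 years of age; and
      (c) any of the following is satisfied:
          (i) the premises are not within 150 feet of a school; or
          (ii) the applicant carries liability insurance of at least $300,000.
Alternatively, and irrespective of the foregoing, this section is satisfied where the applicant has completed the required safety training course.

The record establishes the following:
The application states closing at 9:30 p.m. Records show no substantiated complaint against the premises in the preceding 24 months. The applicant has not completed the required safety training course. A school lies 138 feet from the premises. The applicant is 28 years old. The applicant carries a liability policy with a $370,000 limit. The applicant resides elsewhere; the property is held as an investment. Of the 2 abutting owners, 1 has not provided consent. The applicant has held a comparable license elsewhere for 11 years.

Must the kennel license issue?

(i) all abutters consent — fails.
(ii) closes by 7 p.m. — not satisfied.
(a) = F OR F = false.
(b) prior license ≥ 4 yr — met.
(1) = F AND T = false.
(a) primary residence — not met.
(b) age ≥ 18 — met.
(i) ≥150 ft from school — not met.
(ii) insurance ≥ $300,000 — satisfied.
(c) = F OR T = true.
(2): F AND T AND T → false.
Overall: F OR F → false.
Exception (safety training) — not satisfied.
Result: main false OR exception false → false.

No — denied.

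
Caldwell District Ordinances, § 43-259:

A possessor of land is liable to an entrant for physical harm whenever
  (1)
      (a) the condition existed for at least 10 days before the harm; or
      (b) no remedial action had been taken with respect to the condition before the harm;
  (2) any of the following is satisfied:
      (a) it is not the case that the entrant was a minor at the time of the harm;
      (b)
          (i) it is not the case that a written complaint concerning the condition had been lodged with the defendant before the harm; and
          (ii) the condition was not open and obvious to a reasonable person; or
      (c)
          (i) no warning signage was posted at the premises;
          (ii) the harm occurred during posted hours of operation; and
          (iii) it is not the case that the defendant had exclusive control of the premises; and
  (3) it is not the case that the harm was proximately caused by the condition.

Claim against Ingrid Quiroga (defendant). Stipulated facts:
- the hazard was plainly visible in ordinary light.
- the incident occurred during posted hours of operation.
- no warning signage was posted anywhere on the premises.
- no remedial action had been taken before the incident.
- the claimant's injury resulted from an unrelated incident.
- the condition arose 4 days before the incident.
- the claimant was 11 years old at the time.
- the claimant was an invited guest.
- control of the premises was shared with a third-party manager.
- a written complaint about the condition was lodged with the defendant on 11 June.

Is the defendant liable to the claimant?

(a) condition ≥10 days old — not satisfied.
(b) no remedial action — satisfied.
(1): F OR T → true.
(a) not (entrant a minor) — not met.
(i) not (complaint lodged) — not satisfied.
(ii) not open/obvious — not satisfied.
(b): F AND F → false.
(i) no signage posted — satisfied.
(ii) during posted hours — holds.
(iii) not (exclusive control) — met.
So (c) is satisfied (T AND T AND T).
So (2) is satisfied (F OR F OR T).
(3) not (proximate cause) — satisfied.
Overall = T AND T AND T = true.

Yes — liable.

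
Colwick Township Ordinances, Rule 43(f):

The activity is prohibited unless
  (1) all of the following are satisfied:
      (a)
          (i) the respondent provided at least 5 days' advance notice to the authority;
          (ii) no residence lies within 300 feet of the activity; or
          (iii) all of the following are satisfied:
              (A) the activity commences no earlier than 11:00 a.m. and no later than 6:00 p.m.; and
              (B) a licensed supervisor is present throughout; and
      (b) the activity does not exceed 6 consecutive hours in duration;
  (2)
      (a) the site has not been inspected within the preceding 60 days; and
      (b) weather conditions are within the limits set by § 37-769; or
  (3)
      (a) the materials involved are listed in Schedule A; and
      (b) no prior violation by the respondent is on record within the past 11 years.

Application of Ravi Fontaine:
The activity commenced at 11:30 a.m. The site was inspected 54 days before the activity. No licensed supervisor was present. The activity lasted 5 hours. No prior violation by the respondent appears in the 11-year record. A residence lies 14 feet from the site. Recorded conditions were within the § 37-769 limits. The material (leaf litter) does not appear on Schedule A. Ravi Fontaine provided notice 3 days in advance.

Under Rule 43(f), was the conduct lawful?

No — unlawful.

(i) ≥5 days' notice — fails.
(ii) no residence in 300 ft — not satisfied.
(A) start within hours — holds.
(B) supervisor present — fails.
(iii): T AND F → false.
(a) = F OR F OR F = false.
(b) ≤ 6 hrs duration — met.
So (1) is not satisfied (F AND T).
(a) not (site inspected) — fails.
(b) weather ok — satisfied.
(2) = F AND T = false.
(a) Schedule A material — not satisfied.
(b) no prior violation — satisfied.
(3): F AND T → false.
Overall = F OR F OR F = false.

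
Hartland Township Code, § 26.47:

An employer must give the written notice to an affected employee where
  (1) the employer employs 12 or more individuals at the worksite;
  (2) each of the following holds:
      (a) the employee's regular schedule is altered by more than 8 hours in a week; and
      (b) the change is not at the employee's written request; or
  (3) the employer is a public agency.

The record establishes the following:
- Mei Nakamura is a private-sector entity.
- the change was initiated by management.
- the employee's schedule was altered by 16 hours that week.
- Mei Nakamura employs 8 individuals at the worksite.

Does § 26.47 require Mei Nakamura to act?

Yes — required.

(1) ≥ 12 at site — not satisfied.
(a) schedule shift > 8h — holds.
(b) not employee-requested — satisfied.
(2) = T AND T = true.
(3) public agency — not met.
Overall: F OR T OR F → true.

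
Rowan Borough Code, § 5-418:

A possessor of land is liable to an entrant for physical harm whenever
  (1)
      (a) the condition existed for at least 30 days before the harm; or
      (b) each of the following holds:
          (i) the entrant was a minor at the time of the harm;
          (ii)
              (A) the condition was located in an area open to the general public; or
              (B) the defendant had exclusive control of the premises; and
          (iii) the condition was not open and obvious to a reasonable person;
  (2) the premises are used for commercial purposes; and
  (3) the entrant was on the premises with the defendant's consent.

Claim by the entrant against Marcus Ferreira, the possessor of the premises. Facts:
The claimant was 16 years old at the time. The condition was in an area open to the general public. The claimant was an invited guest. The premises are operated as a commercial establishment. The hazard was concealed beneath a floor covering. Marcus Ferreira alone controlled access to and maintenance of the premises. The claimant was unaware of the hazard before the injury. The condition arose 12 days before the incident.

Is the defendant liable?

(a) condition ≥30 days old — fails.
(i) entrant a minor — holds.
(A) public area — met.
(B) exclusive control — met.
(ii) = T OR T = true.
(iii) not open/obvious — holds.
(b): T AND T AND T → true.
(1) = F OR T = true.
(2) commercial use — met.
(3) consent to enter — holds.
Overall: T AND T AND T → true.

Yes — liable.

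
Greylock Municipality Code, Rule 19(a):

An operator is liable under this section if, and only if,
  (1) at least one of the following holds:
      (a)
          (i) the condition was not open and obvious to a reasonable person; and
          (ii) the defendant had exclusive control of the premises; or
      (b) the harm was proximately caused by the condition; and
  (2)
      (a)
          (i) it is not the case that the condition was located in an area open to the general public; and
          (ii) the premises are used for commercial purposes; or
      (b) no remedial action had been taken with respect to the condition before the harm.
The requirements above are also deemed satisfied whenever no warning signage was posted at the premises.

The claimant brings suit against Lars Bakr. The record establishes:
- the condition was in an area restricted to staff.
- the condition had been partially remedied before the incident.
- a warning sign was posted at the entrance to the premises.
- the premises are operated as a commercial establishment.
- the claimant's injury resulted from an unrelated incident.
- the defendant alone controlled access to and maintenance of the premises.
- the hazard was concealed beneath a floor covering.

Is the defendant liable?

Yes — liable.

(i) not open/obvious — satisfied.
(ii) exclusive control — satisfied.
So (a) is satisfied (T AND T).
(b) proximate cause — not met.
(1): T OR F → true.
(i) not (public area) — satisfied.
(ii) commercial use — holds.
So (a) is satisfied (T AND T).
(b) no remedial action — not met.
(2): T OR F → true.
So Overall is satisfied (T AND T).
Exception (no signage posted) — not satisfied.
Result: main true OR exception false → true.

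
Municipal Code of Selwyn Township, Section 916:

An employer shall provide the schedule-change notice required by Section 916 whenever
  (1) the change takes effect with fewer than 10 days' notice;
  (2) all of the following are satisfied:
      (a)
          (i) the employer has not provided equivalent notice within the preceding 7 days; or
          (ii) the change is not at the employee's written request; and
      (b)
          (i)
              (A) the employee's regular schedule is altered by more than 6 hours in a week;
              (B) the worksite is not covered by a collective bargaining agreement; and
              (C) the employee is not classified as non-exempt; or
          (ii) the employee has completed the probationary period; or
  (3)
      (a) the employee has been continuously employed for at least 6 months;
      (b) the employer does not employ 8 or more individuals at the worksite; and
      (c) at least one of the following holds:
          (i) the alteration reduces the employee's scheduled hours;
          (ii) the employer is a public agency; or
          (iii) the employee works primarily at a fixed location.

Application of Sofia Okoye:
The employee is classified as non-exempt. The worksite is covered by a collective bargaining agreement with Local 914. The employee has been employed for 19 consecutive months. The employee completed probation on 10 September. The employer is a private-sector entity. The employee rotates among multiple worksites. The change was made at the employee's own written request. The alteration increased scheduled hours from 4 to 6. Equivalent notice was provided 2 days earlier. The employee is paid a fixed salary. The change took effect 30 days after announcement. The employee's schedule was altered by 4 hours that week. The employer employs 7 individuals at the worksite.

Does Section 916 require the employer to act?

No — not required.

(1) < 10 days' notice — not satisfied.
(i) no recent notice — fails.
(ii) not employee-requested — fails.
(a) = F OR F = false.
(A) schedule shift > 6h — not met.
(B) no CBA — fails.
(C) not (non-exempt) — fails.
(i): F AND F AND F → false.
(ii) past probation — holds.
(b) = F OR T = true.
So (2) is not satisfied (F AND T).
(a) tenure ≥ 6 mo. — met.
(b) not (≥ 8 at site) — holds.
(i) hours reduced — not satisfied.
(ii) public agency — fails.
(iii) fixed location — not satisfied.
(c) = F OR F OR F = false.
(3): T AND T AND F → false.
So Overall is not satisfied (F OR F OR F).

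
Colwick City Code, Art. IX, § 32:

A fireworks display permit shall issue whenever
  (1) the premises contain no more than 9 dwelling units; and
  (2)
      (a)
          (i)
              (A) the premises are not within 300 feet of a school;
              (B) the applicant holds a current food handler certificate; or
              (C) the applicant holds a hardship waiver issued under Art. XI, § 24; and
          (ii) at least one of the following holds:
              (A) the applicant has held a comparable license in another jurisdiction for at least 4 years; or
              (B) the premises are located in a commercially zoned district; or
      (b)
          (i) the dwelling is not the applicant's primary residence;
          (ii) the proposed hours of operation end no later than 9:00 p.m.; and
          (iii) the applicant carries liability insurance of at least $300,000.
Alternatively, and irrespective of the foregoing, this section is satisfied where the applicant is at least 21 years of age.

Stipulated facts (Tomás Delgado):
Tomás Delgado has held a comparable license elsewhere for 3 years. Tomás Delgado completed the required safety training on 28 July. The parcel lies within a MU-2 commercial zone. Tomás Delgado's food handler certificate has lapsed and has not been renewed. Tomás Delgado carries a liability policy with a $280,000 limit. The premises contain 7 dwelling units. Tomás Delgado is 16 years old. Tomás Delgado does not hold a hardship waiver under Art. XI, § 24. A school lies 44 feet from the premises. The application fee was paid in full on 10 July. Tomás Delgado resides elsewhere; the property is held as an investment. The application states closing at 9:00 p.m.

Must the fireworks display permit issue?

(1) ≤ 9 units — holds.
(A) ≥300 ft from school — fails.
(B) food handler cert. — not satisfied.
(C) hardship waiver — fails.
(i) = F OR F OR F = false.
(A) prior license ≥ 4 yr — not met.
(B) commercially zoned — satisfied.
(ii): F OR T → true.
(a) = F AND T = false.
(i) not (primary residence) — holds.
(ii) closes by 9 p.m. — satisfied.
(iii) insurance ≥ $300,000 — not satisfied.
So (b) is not satisfied (T AND T AND F).
(2) = F OR F = false.
Overall: T AND F → false.
Exception (age ≥ 21) — not satisfied.
Result: main false OR exception false → false.

No — denied.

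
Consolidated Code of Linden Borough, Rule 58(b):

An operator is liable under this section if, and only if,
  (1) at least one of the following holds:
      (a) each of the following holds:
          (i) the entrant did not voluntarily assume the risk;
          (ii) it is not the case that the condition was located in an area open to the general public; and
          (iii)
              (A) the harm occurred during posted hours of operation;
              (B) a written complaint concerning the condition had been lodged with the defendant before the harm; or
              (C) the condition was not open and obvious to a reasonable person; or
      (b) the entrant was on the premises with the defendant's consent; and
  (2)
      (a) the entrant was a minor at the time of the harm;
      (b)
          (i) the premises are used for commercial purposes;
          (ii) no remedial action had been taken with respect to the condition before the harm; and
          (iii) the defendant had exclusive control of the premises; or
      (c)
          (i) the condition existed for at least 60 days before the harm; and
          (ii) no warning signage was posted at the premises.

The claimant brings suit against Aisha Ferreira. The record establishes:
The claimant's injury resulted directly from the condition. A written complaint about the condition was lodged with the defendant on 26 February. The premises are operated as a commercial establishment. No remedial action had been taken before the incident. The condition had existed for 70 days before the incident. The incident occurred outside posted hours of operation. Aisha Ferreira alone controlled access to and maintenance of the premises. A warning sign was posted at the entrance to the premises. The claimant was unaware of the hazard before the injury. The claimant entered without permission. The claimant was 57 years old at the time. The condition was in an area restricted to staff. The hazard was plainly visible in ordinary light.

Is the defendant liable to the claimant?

(i) no assumed risk — satisfied.
(ii) not (public area) — satisfied.
(A) during posted hours — not satisfied.
(B) complaint lodged — met.
(C) not open/obvious — not satisfied.
(iii): F OR T OR F → true.
(a) = T AND T AND T = true.
(b) consent to enter — not satisfied.
(1): T OR F → true.
(a) entrant a minor — not satisfied.
(i) commercial use — holds.
(ii) no remedial action — holds.
(iii) exclusive control — holds.
(b) = T AND T AND T = true.
(i) condition ≥60 days old — holds.
(ii) no signage posted — fails.
(c): T AND F → false.
(2): F OR T OR F → true.
Overall: T AND T → true.

Yes — liable.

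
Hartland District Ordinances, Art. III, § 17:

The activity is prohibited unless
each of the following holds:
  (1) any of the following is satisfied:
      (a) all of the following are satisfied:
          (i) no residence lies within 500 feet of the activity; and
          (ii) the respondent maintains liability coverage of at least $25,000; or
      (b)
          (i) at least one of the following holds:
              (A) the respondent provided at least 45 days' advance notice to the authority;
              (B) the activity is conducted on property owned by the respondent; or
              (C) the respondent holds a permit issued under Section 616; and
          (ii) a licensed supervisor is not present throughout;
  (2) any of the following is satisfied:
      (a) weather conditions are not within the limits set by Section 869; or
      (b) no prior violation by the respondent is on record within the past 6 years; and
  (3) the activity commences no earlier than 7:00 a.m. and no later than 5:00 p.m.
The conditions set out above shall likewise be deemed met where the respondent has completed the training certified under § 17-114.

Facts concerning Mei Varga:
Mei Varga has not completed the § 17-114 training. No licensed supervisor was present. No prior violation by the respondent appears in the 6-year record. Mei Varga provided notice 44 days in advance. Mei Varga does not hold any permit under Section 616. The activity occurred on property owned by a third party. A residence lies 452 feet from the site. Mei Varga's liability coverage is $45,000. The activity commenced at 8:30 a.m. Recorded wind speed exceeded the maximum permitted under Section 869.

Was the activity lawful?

No — unlawful.

(i) no residence in 500 ft — not satisfied.
(ii) coverage ≥ $25,000 — met.
So (a) is not satisfied (F AND T).
(A) ≥45 days' notice — not satisfied.
(B) own property — fails.
(C) holds permit — fails.
So (i) is not satisfied (F OR F OR F).
(ii) not (supervisor present) — satisfied.
(b): F AND T → false.
(1): F OR F → false.
(a) not (weather ok) — holds.
(b) no prior violation — holds.
(2) = T OR T = true.
(3) start within hours — satisfied.
So Overall is not satisfied (F AND T AND T).
Exception (training certified) — not satisfied.
Result: main false OR exception false → false.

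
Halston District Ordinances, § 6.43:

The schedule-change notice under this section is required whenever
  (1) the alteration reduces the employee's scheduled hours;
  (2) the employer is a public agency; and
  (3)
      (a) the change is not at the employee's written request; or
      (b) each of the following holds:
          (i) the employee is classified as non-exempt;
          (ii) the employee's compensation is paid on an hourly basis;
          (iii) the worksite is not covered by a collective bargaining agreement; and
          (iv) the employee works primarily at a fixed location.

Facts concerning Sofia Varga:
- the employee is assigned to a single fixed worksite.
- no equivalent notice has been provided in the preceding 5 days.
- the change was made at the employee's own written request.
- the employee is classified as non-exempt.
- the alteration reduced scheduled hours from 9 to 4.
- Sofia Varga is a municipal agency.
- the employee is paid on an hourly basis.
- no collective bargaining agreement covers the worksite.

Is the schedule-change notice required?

Yes — required.

(1) hours reduced — satisfied.
(2) public agency — holds.
(a) not employee-requested — fails.
(i) non-exempt — satisfied.
(ii) hourly-paid — holds.
(iii) no CBA — holds.
(iv) fixed location — satisfied.
(b) = T AND T AND T AND T = true.
(3) = F OR T = true.
Overall: T AND T AND T → true.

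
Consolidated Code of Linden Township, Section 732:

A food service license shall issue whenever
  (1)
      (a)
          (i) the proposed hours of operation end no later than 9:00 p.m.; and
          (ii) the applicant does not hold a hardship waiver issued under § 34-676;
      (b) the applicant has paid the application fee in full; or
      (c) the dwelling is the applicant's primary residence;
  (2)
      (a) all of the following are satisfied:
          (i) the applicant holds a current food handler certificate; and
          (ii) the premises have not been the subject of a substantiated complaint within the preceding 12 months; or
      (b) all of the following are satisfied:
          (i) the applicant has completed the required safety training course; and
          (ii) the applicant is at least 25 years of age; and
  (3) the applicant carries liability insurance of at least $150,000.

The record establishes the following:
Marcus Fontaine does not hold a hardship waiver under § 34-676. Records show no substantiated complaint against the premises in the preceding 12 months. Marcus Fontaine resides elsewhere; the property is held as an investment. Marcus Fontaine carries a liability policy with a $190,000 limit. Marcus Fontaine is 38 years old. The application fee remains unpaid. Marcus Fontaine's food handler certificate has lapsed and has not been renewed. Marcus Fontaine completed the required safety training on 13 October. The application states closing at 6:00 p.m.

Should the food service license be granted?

Yes — granted.

(i) closes by 9 p.m. — satisfied.
(ii) not (hardship waiver) — holds.
(a): T AND T → true.
(b) fee paid — not satisfied.
(c) primary residence — not met.
So (1) is satisfied (T OR F OR F).
(i) food handler cert. — not satisfied.
(ii) no complaint in 12 mo. — satisfied.
(a) = F AND T = false.
(i) safety training — satisfied.
(ii) age ≥ 25 — met.
So (b) is satisfied (T AND T).
(2) = F OR T = true.
(3) insurance ≥ $150,000 — met.
Overall: T AND T AND T → true.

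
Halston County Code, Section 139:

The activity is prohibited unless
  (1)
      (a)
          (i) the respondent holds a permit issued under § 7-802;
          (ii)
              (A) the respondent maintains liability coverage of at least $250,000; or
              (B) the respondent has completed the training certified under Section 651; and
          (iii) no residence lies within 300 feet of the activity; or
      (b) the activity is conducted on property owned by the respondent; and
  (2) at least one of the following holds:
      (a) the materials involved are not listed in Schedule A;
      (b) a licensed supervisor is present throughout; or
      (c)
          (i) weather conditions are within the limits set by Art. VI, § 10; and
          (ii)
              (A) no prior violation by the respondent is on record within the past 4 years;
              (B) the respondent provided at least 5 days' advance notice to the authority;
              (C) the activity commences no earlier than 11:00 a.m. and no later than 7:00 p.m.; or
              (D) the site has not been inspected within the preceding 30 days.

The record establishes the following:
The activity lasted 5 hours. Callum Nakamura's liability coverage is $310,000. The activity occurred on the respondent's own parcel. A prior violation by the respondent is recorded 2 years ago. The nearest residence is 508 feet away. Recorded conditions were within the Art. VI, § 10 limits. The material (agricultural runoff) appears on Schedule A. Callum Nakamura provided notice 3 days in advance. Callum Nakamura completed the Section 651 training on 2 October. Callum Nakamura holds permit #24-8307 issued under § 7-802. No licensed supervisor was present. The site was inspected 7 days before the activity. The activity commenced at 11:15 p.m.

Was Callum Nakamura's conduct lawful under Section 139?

(i) holds permit — holds.
(A) coverage ≥ $250,000 — met.
(B) training certified — holds.
(ii): T OR T → true.
(iii) no residence in 300 ft — holds.
(a) = T AND T AND T = true.
(b) own property — satisfied.
(1) = T OR T = true.
(a) not (Schedule A material) — fails.
(b) supervisor present — not met.
(i) weather ok — holds.
(A) no prior violation — not satisfied.
(B) ≥5 days' notice — fails.
(C) start within hours — not satisfied.
(D) not (site inspected) — fails.
(ii) = F OR F OR F OR F = false.
(c): T AND F → false.
So (2) is not satisfied (F OR F OR F).
Overall = T AND F = false.

No — unlawful.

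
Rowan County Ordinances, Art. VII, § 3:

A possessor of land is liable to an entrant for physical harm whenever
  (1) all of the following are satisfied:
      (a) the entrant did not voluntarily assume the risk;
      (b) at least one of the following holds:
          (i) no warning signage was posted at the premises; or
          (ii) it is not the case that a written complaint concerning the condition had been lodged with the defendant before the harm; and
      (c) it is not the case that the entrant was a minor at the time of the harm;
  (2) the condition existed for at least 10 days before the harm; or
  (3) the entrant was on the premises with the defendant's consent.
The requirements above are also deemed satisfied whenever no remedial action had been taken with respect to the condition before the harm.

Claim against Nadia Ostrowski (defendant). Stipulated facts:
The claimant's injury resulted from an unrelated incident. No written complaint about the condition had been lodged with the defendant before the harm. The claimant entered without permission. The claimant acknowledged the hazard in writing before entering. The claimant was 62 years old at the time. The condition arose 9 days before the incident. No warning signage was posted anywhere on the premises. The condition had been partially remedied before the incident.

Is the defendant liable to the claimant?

No — not liable.

(a) no assumed risk — fails.
(i) no signage posted — holds.
(ii) not (complaint lodged) — holds.
(b) = T OR T = true.
(c) not (entrant a minor) — satisfied.
(1): F AND T AND T → false.
(2) condition ≥10 days old — not satisfied.
(3) consent to enter — not satisfied.
Overall: F OR F OR F → false.
Exception (no remedial action) — not satisfied.
Result: main false OR exception false → false.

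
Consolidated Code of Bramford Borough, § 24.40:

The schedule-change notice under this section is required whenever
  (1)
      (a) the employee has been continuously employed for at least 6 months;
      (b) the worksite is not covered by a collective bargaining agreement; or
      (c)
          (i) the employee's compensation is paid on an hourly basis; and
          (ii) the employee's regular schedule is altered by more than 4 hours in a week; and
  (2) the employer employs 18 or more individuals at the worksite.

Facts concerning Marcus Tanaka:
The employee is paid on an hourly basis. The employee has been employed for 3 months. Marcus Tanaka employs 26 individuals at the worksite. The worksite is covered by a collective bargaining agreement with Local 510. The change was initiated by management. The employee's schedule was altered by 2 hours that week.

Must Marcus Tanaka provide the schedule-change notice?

(a) tenure ≥ 6 mo. — fails.
(b) no CBA — not satisfied.
(i) hourly-paid — satisfied.
(ii) schedule shift > 4h — not satisfied.
(c): T AND F → false.
(1): F OR F OR F → false.
(2) ≥ 18 at site — met.
So Overall is not satisfied (F AND T).

No — not required.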